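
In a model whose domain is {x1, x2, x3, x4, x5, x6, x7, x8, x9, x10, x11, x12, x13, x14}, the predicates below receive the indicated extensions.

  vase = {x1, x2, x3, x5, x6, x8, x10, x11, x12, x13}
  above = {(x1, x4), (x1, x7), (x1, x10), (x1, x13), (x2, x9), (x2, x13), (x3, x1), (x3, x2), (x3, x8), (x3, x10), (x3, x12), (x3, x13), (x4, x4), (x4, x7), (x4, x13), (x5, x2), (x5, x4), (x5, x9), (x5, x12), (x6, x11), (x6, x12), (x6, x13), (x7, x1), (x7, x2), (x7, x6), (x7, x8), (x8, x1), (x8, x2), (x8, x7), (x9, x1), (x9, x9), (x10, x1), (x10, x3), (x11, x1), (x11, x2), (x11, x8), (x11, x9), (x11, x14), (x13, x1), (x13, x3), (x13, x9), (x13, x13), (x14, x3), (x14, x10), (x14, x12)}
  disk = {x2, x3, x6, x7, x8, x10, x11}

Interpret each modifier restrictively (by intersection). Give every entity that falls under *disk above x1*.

⟦above x1⟧ = {x : ⟨x, x1⟩ ∈ ⟦above⟧} = {x3, x7, x8, x9, x10, x11, x13}
⟦disk⟧ = {x2, x3, x6, x7, x8, x10, x11}
… ∩ ⟦above x1⟧ = {x2, x3, x6, x7, x8, x10, x11} ∩ {x3, x7, x8, x9, x10, x11, x13} = {x3, x7, x8, x10, x11}
So ⟦disk above x1⟧ = {x3, x7, x8, x10, x11}.

{x3, x7, x8, x10, x11}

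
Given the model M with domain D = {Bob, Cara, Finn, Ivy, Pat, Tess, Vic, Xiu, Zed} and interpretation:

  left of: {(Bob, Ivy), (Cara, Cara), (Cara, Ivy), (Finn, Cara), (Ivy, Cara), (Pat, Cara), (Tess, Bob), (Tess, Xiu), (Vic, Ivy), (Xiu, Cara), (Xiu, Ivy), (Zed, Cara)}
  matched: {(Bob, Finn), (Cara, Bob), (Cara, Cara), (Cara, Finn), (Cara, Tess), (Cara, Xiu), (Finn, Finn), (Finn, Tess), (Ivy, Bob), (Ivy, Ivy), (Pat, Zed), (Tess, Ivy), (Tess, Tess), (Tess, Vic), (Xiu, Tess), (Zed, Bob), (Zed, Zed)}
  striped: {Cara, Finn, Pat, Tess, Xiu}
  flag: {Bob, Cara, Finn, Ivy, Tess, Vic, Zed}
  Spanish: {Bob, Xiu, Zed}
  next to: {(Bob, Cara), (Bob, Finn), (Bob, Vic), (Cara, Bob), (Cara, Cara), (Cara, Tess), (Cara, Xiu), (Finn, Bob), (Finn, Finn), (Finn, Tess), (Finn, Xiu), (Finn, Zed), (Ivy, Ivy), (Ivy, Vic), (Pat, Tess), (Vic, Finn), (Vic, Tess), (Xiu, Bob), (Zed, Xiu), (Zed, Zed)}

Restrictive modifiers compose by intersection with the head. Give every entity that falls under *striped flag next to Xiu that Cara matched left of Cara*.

⟦next to Xiu⟧ = {x : ⟨x, Xiu⟩ ∈ ⟦next to⟧} = {Cara, Finn, Zed}
⟦that Cara matched⟧ = {x : ⟨Cara, x⟩ ∈ ⟦matched⟧} = {Bob, Cara, Finn, Tess, Xiu}
⟦left of Cara⟧ = {x : ⟨x, Cara⟩ ∈ ⟦left of⟧} = {Cara, Finn, Ivy, Pat, Xiu, Zed}
⟦flag⟧ = {Bob, Cara, Finn, Ivy, Tess, Vic, Zed}
… ∩ ⟦next to Xiu⟧ = {Bob, Cara, Finn, Ivy, Tess, Vic, Zed} ∩ {Cara, Finn, Zed} = {Cara, Finn, Zed}
… ∩ ⟦that Cara matched⟧ = {Cara, Finn, Zed} ∩ {Bob, Cara, Finn, Tess, Xiu} = {Cara, Finn}
… ∩ ⟦left of Cara⟧ = {Cara, Finn} ∩ {Cara, Finn, Ivy, Pat, Xiu, Zed} = {Cara, Finn}
… ∩ ⟦striped⟧ = {Cara, Finn} ∩ {Cara, Finn, Pat, Tess, Xiu} = {Cara, Finn}
So ⟦striped flag next to Xiu that Cara matched left of Cara⟧ = {Cara, Finn}.

{Cara, Finn}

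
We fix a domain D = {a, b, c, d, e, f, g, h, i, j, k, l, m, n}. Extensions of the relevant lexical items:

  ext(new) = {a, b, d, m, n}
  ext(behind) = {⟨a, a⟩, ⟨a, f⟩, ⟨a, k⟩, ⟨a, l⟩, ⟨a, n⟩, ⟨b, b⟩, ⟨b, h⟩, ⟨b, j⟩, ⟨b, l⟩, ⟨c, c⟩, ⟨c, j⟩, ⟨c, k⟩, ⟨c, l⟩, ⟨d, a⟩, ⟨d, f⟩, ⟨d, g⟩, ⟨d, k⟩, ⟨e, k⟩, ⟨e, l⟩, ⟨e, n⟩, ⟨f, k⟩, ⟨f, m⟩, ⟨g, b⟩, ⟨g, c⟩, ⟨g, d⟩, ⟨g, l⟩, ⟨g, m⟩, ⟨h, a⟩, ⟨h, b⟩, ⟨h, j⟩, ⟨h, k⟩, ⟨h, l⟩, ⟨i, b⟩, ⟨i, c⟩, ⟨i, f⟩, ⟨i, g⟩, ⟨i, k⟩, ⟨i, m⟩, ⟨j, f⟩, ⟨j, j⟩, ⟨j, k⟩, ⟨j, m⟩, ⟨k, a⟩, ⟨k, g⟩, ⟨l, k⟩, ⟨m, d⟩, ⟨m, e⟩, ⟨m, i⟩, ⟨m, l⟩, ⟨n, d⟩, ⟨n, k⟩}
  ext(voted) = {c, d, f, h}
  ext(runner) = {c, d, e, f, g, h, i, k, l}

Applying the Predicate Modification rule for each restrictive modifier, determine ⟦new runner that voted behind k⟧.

{d}

⟦that voted⟧ = ⟦voted⟧ = {c, d, f, h}
⟦behind k⟧ = {x : ⟨x, k⟩ ∈ ⟦behind⟧} = {a, c, d, e, f, h, i, j, l, n}
⟦runner⟧ = {c, d, e, f, g, h, i, k, l}
… ∩ ⟦that voted⟧ = {c, d, e, f, g, h, i, k, l} ∩ {c, d, f, h} = {c, d, f, h}
… ∩ ⟦behind k⟧ = {c, d, f, h} ∩ {a, c, d, e, f, h, i, j, l, n} = {c, d, f, h}
… ∩ ⟦new⟧ = {c, d, f, h} ∩ {a, b, d, m, n} = {d}
So ⟦new runner that voted behind k⟧ = {d}.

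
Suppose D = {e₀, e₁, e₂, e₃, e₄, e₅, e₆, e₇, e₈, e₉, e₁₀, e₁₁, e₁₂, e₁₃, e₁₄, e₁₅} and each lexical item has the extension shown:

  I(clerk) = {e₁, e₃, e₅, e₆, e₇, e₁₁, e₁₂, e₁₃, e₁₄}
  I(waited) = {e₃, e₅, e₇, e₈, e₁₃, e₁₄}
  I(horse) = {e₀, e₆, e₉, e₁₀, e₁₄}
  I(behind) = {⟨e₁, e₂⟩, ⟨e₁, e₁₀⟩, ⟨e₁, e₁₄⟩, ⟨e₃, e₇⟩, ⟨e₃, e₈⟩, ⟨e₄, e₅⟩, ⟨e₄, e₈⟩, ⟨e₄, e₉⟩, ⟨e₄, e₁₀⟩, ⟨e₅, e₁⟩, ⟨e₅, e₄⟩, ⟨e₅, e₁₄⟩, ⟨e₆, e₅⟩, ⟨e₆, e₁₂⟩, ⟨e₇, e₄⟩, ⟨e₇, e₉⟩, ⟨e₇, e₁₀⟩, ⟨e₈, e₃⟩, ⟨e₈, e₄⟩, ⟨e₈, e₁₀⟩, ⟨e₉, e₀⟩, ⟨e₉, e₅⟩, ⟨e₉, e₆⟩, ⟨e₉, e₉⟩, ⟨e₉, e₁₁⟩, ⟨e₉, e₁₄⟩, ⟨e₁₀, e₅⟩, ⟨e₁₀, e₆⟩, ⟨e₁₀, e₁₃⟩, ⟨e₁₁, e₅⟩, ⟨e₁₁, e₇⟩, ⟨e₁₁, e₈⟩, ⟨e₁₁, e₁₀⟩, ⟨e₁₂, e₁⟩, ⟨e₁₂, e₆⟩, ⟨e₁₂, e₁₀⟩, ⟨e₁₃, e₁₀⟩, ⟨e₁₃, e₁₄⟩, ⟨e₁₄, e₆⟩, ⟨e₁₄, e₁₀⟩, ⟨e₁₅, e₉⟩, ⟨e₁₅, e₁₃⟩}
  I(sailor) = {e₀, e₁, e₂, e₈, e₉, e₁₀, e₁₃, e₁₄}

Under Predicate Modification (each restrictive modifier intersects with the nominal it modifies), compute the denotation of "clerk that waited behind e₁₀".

{e₇, e₁₃, e₁₄}

⟦that waited⟧ = ⟦waited⟧ = {e₃, e₅, e₇, e₈, e₁₃, e₁₄}
⟦behind e₁₀⟧ = {x : ⟨x, e₁₀⟩ ∈ ⟦behind⟧} = {e₁, e₄, e₇, e₈, e₁₁, e₁₂, e₁₃, e₁₄}
⟦clerk⟧ = {e₁, e₃, e₅, e₆, e₇, e₁₁, e₁₂, e₁₃, e₁₄}
… ∩ ⟦that waited⟧ = {e₁, e₃, e₅, e₆, e₇, e₁₁, e₁₂, e₁₃, e₁₄} ∩ {e₃, e₅, e₇, e₈, e₁₃, e₁₄} = {e₃, e₅, e₇, e₁₃, e₁₄}
… ∩ ⟦behind e₁₀⟧ = {e₃, e₅, e₇, e₁₃, e₁₄} ∩ {e₁, e₄, e₇, e₈, e₁₁, e₁₂, e₁₃, e₁₄} = {e₇, e₁₃, e₁₄}
So ⟦clerk that waited behind e₁₀⟧ = {e₇, e₁₃, e₁₄}.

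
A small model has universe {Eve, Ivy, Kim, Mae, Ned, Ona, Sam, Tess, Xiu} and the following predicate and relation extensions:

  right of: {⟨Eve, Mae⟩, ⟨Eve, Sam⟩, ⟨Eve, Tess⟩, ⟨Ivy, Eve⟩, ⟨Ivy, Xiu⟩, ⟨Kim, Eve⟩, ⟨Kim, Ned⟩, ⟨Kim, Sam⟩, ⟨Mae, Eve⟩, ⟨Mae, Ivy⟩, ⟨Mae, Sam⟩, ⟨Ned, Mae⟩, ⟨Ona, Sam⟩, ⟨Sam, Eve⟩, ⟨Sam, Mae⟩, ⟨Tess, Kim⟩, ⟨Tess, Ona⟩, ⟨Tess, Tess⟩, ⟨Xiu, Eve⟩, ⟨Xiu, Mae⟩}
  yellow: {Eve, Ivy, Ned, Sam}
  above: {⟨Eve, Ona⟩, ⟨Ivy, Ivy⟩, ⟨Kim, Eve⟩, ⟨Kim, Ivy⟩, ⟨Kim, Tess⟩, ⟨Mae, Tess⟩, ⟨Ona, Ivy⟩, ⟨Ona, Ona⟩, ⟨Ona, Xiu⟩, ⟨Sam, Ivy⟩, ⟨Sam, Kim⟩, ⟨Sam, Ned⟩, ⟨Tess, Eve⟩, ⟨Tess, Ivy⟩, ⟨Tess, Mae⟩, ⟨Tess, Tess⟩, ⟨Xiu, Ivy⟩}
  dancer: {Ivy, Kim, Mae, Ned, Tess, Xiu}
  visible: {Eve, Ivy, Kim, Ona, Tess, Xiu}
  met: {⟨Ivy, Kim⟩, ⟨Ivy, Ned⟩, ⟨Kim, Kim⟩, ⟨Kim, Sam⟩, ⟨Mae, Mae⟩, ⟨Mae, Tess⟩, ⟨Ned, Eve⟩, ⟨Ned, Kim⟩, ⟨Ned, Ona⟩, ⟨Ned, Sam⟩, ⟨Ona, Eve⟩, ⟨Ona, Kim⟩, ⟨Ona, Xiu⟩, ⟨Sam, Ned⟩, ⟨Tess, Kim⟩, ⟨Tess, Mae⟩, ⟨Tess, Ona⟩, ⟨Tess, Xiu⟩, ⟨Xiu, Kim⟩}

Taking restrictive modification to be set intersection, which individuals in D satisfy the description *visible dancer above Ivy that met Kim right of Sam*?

{Kim}

⟦above Ivy⟧ = {x : ⟨x, Ivy⟩ ∈ ⟦above⟧} = {Ivy, Kim, Ona, Sam, Tess, Xiu}
⟦that met Kim⟧ = {x : ⟨x, Kim⟩ ∈ ⟦met⟧} = {Ivy, Kim, Ned, Ona, Tess, Xiu}
⟦right of Sam⟧ = {x : ⟨x, Sam⟩ ∈ ⟦right of⟧} = {Eve, Kim, Mae, Ona}
⟦dancer⟧ = {Ivy, Kim, Mae, Ned, Tess, Xiu}
… ∩ ⟦above Ivy⟧ = {Ivy, Kim, Mae, Ned, Tess, Xiu} ∩ {Ivy, Kim, Ona, Sam, Tess, Xiu} = {Ivy, Kim, Tess, Xiu}
… ∩ ⟦that met Kim⟧ = {Ivy, Kim, Tess, Xiu} ∩ {Ivy, Kim, Ned, Ona, Tess, Xiu} = {Ivy, Kim, Tess, Xiu}
… ∩ ⟦right of Sam⟧ = {Ivy, Kim, Tess, Xiu} ∩ {Eve, Kim, Mae, Ona} = {Kim}
… ∩ ⟦visible⟧ = {Kim} ∩ {Eve, Ivy, Kim, Ona, Tess, Xiu} = {Kim}
So ⟦visible dancer above Ivy that met Kim right of Sam⟧ = {Kim}.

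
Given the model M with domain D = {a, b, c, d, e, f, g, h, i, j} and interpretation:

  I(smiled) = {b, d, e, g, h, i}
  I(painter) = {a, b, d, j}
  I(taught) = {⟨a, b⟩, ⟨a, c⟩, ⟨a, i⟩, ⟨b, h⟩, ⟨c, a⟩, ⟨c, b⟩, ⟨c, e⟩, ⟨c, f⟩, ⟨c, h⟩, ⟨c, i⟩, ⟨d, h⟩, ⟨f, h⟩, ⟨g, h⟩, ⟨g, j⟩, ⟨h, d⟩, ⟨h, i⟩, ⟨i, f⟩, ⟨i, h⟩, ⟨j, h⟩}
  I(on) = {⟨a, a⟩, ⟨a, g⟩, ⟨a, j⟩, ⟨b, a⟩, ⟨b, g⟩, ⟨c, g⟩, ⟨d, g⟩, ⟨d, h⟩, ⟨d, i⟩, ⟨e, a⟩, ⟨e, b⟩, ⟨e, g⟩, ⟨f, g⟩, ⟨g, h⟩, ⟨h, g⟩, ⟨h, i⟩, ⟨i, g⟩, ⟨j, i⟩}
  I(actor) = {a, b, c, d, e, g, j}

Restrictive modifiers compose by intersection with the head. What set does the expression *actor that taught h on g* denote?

⟦that taught h⟧ = {x : ⟨x, h⟩ ∈ ⟦taught⟧} = {b, c, d, f, g, i, j}
⟦on g⟧ = {x : ⟨x, g⟩ ∈ ⟦on⟧} = {a, b, c, d, e, f, h, i}
⟦actor⟧ = {a, b, c, d, e, g, j}
… ∩ ⟦that taught h⟧ = {a, b, c, d, e, g, j} ∩ {b, c, d, f, g, i, j} = {b, c, d, g, j}
… ∩ ⟦on g⟧ = {b, c, d, g, j} ∩ {a, b, c, d, e, f, h, i} = {b, c, d}
So ⟦actor that taught h on g⟧ = {b, c, d}.

{b, c, d}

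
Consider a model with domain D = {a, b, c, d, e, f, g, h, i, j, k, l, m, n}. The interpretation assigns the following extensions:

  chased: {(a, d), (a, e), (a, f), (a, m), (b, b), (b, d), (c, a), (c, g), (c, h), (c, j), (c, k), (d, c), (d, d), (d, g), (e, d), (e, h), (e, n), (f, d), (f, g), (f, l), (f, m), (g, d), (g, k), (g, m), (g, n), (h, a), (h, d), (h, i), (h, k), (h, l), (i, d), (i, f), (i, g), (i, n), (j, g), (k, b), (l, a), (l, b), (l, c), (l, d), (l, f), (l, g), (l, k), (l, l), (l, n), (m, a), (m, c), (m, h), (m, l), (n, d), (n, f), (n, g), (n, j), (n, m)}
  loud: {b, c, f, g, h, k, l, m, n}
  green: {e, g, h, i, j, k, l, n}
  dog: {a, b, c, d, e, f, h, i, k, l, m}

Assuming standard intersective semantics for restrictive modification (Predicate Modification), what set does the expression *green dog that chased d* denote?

⟦that chased d⟧ = {x : ⟨x, d⟩ ∈ ⟦chased⟧} = {a, b, d, e, f, g, h, i, l, n}
⟦dog⟧ = {a, b, c, d, e, f, h, i, k, l, m}
… ∩ ⟦that chased d⟧ = {a, b, c, d, e, f, h, i, k, l, m} ∩ {a, b, d, e, f, g, h, i, l, n} = {a, b, d, e, f, h, i, l}
… ∩ ⟦green⟧ = {a, b, d, e, f, h, i, l} ∩ {e, g, h, i, j, k, l, n} = {e, h, i, l}
So ⟦green dog that chased d⟧ = {e, h, i, l}.

{e, h, i, l}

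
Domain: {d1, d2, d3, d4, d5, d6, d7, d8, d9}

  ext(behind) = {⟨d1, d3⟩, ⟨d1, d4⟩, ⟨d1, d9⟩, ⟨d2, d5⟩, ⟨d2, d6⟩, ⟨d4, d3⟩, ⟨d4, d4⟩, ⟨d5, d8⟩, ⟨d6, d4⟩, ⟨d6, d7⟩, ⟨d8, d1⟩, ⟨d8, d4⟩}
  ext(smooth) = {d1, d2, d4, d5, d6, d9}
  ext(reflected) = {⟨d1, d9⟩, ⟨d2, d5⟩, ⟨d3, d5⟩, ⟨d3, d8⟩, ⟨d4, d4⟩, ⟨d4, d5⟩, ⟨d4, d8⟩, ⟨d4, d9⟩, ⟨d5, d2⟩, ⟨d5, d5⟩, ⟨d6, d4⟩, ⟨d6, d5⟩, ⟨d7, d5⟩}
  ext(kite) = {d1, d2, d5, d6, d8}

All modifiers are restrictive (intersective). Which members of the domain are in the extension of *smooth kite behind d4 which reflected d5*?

⟦behind d4⟧ = {x : ⟨x, d4⟩ ∈ ⟦behind⟧} = {d1, d4, d6, d8}
⟦which reflected d5⟧ = {x : ⟨x, d5⟩ ∈ ⟦reflected⟧} = {d2, d3, d4, d5, d6, d7}
⟦kite⟧ = {d1, d2, d5, d6, d8}
… ∩ ⟦behind d4⟧ = {d1, d2, d5, d6, d8} ∩ {d1, d4, d6, d8} = {d1, d6, d8}
… ∩ ⟦which reflected d5⟧ = {d1, d6, d8} ∩ {d2, d3, d4, d5, d6, d7} = {d6}
… ∩ ⟦smooth⟧ = {d6} ∩ {d1, d2, d4, d5, d6, d9} = {d6}
So ⟦smooth kite behind d4 which reflected d5⟧ = {d6}.

{d6}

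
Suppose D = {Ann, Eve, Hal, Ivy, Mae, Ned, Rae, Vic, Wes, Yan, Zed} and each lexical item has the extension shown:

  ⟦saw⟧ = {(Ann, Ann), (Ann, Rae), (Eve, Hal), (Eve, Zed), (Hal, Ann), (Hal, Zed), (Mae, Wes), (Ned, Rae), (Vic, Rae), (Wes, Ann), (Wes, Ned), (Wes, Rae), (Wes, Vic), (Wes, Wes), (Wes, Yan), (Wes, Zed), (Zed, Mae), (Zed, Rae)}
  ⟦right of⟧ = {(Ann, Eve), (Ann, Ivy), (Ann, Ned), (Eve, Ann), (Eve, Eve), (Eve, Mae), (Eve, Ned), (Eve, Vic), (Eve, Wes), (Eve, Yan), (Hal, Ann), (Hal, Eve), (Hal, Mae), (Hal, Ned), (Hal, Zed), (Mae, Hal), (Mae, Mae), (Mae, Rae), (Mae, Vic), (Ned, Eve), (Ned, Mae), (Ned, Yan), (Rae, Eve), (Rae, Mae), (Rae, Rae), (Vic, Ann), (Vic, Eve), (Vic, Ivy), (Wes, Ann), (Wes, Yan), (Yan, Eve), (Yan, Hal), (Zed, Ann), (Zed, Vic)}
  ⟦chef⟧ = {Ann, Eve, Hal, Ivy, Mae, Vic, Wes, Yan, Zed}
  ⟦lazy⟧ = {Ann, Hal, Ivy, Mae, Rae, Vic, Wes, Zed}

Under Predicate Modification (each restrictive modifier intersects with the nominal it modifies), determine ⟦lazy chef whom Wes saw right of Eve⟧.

⟦whom Wes saw⟧ = {x : ⟨Wes, x⟩ ∈ ⟦saw⟧} = {Ann, Ned, Rae, Vic, Wes, Yan, Zed}
⟦right of Eve⟧ = {x : ⟨x, Eve⟩ ∈ ⟦right of⟧} = {Ann, Eve, Hal, Ned, Rae, Vic, Yan}
⟦chef⟧ = {Ann, Eve, Hal, Ivy, Mae, Vic, Wes, Yan, Zed}
… ∩ ⟦whom Wes saw⟧ = {Ann, Eve, Hal, Ivy, Mae, Vic, Wes, Yan, Zed} ∩ {Ann, Ned, Rae, Vic, Wes, Yan, Zed} = {Ann, Vic, Wes, Yan, Zed}
… ∩ ⟦right of Eve⟧ = {Ann, Vic, Wes, Yan, Zed} ∩ {Ann, Eve, Hal, Ned, Rae, Vic, Yan} = {Ann, Vic, Yan}
… ∩ ⟦lazy⟧ = {Ann, Vic, Yan} ∩ {Ann, Hal, Ivy, Mae, Rae, Vic, Wes, Zed} = {Ann, Vic}
So ⟦lazy chef whom Wes saw right of Eve⟧ = {Ann, Vic}.

{Ann, Vic}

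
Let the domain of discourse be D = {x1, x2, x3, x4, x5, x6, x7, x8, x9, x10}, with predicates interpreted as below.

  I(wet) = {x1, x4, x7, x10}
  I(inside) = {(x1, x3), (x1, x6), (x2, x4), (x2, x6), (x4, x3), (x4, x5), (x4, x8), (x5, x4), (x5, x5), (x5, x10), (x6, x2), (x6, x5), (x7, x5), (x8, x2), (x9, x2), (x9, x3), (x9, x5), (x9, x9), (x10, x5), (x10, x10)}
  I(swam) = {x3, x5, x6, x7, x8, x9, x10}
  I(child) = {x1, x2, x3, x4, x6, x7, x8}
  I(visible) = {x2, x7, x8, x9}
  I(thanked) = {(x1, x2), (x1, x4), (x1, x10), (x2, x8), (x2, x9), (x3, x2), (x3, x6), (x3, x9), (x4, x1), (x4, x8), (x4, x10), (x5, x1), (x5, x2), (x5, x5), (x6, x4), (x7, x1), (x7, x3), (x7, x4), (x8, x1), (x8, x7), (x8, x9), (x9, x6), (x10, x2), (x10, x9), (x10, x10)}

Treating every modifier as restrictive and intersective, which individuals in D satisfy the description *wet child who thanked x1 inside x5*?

⟦who thanked x1⟧ = {x : ⟨x, x1⟩ ∈ ⟦thanked⟧} = {x4, x5, x7, x8}
⟦inside x5⟧ = {x : ⟨x, x5⟩ ∈ ⟦inside⟧} = {x4, x5, x6, x7, x9, x10}
⟦child⟧ = {x1, x2, x3, x4, x6, x7, x8}
… ∩ ⟦who thanked x1⟧ = {x1, x2, x3, x4, x6, x7, x8} ∩ {x4, x5, x7, x8} = {x4, x7, x8}
… ∩ ⟦inside x5⟧ = {x4, x7, x8} ∩ {x4, x5, x6, x7, x9, x10} = {x4, x7}
… ∩ ⟦wet⟧ = {x4, x7} ∩ {x1, x4, x7, x10} = {x4, x7}
So ⟦wet child who thanked x1 inside x5⟧ = {x4, x7}.

{x4, x7}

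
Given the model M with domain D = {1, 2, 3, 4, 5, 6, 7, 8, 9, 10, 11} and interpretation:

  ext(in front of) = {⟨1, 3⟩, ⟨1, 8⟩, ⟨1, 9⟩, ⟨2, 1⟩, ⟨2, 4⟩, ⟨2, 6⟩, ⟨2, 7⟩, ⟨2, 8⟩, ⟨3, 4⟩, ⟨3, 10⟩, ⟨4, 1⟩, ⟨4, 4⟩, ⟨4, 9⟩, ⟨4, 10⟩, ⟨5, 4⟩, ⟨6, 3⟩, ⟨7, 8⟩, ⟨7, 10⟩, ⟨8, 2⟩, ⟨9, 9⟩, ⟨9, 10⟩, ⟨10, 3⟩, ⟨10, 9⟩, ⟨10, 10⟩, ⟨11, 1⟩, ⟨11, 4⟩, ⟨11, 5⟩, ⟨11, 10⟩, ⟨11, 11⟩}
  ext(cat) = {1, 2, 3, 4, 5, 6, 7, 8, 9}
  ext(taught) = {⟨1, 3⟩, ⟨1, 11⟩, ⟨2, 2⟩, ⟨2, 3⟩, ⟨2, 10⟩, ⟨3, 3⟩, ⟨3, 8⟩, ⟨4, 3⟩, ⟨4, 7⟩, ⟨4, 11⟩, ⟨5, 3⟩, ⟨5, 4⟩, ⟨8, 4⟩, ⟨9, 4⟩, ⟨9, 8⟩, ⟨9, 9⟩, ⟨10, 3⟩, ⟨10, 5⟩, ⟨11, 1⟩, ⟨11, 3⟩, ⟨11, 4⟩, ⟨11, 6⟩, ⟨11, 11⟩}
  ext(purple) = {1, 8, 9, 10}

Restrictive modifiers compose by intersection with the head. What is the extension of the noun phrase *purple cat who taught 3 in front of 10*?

⟦who taught 3⟧ = {x : ⟨x, 3⟩ ∈ ⟦taught⟧} = {1, 2, 3, 4, 5, 10, 11}
⟦in front of 10⟧ = {x : ⟨x, 10⟩ ∈ ⟦in front of⟧} = {3, 4, 7, 9, 10, 11}
⟦cat⟧ = {1, 2, 3, 4, 5, 6, 7, 8, 9}
… ∩ ⟦who taught 3⟧ = {1, 2, 3, 4, 5, 6, 7, 8, 9} ∩ {1, 2, 3, 4, 5, 10, 11} = {1, 2, 3, 4, 5}
… ∩ ⟦in front of 10⟧ = {1, 2, 3, 4, 5} ∩ {3, 4, 7, 9, 10, 11} = {3, 4}
… ∩ ⟦purple⟧ = {3, 4} ∩ {1, 8, 9, 10} = ∅
So ⟦purple cat who taught 3 in front of 10⟧ = {}.

{}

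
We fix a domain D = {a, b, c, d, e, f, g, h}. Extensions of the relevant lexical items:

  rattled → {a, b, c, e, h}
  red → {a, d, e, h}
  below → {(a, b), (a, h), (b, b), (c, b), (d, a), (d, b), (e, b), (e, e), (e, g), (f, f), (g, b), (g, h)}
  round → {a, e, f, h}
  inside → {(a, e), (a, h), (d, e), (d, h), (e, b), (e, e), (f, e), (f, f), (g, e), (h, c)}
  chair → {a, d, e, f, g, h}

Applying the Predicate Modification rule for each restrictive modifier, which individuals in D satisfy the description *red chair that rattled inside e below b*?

⟦that rattled⟧ = ⟦rattled⟧ = {a, b, c, e, h}
⟦inside e⟧ = {x : ⟨x, e⟩ ∈ ⟦inside⟧} = {a, d, e, f, g}
⟦below b⟧ = {x : ⟨x, b⟩ ∈ ⟦below⟧} = {a, b, c, d, e, g}
⟦chair⟧ = {a, d, e, f, g, h}
… ∩ ⟦that rattled⟧ = {a, d, e, f, g, h} ∩ {a, b, c, e, h} = {a, e, h}
… ∩ ⟦inside e⟧ = {a, e, h} ∩ {a, d, e, f, g} = {a, e}
… ∩ ⟦below b⟧ = {a, e} ∩ {a, b, c, d, e, g} = {a, e}
… ∩ ⟦red⟧ = {a, e} ∩ {a, d, e, h} = {a, e}
So ⟦red chair that rattled inside e below b⟧ = {a, e}.

{a, e}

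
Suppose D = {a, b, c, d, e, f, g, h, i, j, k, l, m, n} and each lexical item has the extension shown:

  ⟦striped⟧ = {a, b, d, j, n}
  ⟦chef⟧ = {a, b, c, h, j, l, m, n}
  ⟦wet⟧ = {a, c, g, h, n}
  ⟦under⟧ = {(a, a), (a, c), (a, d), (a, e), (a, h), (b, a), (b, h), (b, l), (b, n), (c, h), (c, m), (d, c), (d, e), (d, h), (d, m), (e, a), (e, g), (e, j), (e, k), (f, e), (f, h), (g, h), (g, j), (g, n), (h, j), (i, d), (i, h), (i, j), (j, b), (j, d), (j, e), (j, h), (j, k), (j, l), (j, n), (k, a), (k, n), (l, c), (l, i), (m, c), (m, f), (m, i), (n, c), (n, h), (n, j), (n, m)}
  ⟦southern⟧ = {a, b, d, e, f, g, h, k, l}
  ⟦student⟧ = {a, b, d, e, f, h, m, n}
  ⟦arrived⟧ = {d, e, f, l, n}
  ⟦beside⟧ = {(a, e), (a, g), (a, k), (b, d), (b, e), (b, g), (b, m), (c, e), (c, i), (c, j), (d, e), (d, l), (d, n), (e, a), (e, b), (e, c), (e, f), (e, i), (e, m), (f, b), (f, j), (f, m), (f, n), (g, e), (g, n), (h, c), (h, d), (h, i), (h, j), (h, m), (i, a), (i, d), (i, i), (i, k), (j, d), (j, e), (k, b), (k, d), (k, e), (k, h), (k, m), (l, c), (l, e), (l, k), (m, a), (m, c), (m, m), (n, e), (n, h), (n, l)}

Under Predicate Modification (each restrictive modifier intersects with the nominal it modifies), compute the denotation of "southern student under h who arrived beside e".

{d}

⟦under h⟧ = {x : ⟨x, h⟩ ∈ ⟦under⟧} = {a, b, c, d, f, g, i, j, n}
⟦who arrived⟧ = ⟦arrived⟧ = {d, e, f, l, n}
⟦beside e⟧ = {x : ⟨x, e⟩ ∈ ⟦beside⟧} = {a, b, c, d, g, j, k, l, n}
⟦student⟧ = {a, b, d, e, f, h, m, n}
… ∩ ⟦under h⟧ = {a, b, d, e, f, h, m, n} ∩ {a, b, c, d, f, g, i, j, n} = {a, b, d, f, n}
… ∩ ⟦who arrived⟧ = {a, b, d, f, n} ∩ {d, e, f, l, n} = {d, f, n}
… ∩ ⟦beside e⟧ = {d, f, n} ∩ {a, b, c, d, g, j, k, l, n} = {d, n}
… ∩ ⟦southern⟧ = {d, n} ∩ {a, b, d, e, f, g, h, k, l} = {d}
So ⟦southern student under h who arrived beside e⟧ = {d}.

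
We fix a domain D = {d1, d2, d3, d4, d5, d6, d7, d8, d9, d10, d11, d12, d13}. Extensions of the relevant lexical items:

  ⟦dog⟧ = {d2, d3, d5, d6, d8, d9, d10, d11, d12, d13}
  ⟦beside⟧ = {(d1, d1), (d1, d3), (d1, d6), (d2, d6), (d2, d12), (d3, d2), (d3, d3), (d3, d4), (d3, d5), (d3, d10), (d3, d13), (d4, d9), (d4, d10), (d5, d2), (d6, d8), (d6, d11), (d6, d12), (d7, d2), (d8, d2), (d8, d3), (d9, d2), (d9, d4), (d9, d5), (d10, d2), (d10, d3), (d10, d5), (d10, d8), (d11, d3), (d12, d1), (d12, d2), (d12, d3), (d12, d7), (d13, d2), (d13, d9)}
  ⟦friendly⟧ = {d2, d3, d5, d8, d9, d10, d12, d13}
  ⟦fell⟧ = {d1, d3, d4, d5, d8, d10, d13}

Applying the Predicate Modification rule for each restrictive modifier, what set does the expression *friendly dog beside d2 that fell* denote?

{d3, d5, d8, d10, d13}

⟦beside d2⟧ = {x : ⟨x, d2⟩ ∈ ⟦beside⟧} = {d3, d5, d7, d8, d9, d10, d12, d13}
⟦that fell⟧ = ⟦fell⟧ = {d1, d3, d4, d5, d8, d10, d13}
⟦dog⟧ = {d2, d3, d5, d6, d8, d9, d10, d11, d12, d13}
… ∩ ⟦beside d2⟧ = {d2, d3, d5, d6, d8, d9, d10, d11, d12, d13} ∩ {d3, d5, d7, d8, d9, d10, d12, d13} = {d3, d5, d8, d9, d10, d12, d13}
… ∩ ⟦that fell⟧ = {d3, d5, d8, d9, d10, d12, d13} ∩ {d1, d3, d4, d5, d8, d10, d13} = {d3, d5, d8, d10, d13}
… ∩ ⟦friendly⟧ = {d3, d5, d8, d10, d13} ∩ {d2, d3, d5, d8, d9, d10, d12, d13} = {d3, d5, d8, d10, d13}
So ⟦friendly dog beside d2 that fell⟧ = {d3, d5, d8, d10, d13}.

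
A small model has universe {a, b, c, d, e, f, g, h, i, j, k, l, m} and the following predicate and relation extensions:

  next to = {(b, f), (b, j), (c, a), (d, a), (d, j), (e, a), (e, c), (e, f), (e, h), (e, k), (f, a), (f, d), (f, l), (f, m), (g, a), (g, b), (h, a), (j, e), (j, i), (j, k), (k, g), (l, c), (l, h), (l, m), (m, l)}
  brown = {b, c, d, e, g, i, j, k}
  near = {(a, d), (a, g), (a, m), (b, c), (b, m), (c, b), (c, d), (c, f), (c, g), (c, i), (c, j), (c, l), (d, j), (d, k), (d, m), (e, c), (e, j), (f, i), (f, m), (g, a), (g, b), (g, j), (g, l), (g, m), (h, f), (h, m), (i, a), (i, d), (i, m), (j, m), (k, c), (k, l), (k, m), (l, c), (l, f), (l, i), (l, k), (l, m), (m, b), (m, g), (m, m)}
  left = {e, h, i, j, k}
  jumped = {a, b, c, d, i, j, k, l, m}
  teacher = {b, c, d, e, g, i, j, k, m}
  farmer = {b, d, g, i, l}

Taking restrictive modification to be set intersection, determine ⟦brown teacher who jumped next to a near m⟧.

{d}

⟦who jumped⟧ = ⟦jumped⟧ = {a, b, c, d, i, j, k, l, m}
⟦next to a⟧ = {x : ⟨x, a⟩ ∈ ⟦next to⟧} = {c, d, e, f, g, h}
⟦near m⟧ = {x : ⟨x, m⟩ ∈ ⟦near⟧} = {a, b, d, f, g, h, i, j, k, l, m}
⟦teacher⟧ = {b, c, d, e, g, i, j, k, m}
… ∩ ⟦who jumped⟧ = {b, c, d, e, g, i, j, k, m} ∩ {a, b, c, d, i, j, k, l, m} = {b, c, d, i, j, k, m}
… ∩ ⟦next to a⟧ = {b, c, d, i, j, k, m} ∩ {c, d, e, f, g, h} = {c, d}
… ∩ ⟦near m⟧ = {c, d} ∩ {a, b, d, f, g, h, i, j, k, l, m} = {d}
… ∩ ⟦brown⟧ = {d} ∩ {b, c, d, e, g, i, j, k} = {d}
So ⟦brown teacher who jumped next to a near m⟧ = {d}.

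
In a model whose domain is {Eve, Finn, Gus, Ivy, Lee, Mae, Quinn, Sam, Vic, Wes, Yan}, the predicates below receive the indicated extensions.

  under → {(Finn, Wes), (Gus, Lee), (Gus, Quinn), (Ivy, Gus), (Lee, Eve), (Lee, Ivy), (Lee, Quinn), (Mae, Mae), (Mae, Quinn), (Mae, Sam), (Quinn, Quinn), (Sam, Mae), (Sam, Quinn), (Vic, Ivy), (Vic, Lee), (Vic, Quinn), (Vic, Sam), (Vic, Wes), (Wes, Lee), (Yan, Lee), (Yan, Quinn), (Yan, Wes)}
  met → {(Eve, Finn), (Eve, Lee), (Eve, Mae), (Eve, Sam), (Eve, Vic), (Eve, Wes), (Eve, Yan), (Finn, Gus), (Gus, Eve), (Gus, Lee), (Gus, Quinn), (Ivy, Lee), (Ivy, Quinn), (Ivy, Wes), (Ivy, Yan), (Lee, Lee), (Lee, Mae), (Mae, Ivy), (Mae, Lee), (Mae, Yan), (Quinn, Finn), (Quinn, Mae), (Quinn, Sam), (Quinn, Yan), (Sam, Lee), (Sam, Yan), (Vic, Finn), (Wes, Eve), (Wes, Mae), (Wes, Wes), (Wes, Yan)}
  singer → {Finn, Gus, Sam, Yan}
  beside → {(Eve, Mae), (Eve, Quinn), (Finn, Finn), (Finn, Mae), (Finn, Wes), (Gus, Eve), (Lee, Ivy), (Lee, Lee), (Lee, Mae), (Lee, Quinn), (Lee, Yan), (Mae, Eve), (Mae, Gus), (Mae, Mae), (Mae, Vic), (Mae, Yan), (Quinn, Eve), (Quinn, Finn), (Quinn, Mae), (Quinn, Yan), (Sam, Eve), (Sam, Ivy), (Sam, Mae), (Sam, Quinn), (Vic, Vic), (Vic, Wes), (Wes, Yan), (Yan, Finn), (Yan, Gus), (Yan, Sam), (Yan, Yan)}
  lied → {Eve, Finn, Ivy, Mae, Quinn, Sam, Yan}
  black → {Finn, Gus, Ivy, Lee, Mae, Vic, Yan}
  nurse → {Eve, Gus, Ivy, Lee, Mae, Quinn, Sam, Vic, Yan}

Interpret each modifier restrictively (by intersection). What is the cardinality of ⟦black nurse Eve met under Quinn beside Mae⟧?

⟦Eve met⟧ = {x : ⟨Eve, x⟩ ∈ ⟦met⟧} = {Finn, Lee, Mae, Sam, Vic, Wes, Yan}
⟦under Quinn⟧ = {x : ⟨x, Quinn⟩ ∈ ⟦under⟧} = {Gus, Lee, Mae, Quinn, Sam, Vic, Yan}
⟦beside Mae⟧ = {x : ⟨x, Mae⟩ ∈ ⟦beside⟧} = {Eve, Finn, Lee, Mae, Quinn, Sam}
⟦nurse⟧ = {Eve, Gus, Ivy, Lee, Mae, Quinn, Sam, Vic, Yan}
… ∩ ⟦Eve met⟧ = {Eve, Gus, Ivy, Lee, Mae, Quinn, Sam, Vic, Yan} ∩ {Finn, Lee, Mae, Sam, Vic, Wes, Yan} = {Lee, Mae, Sam, Vic, Yan}
… ∩ ⟦under Quinn⟧ = {Lee, Mae, Sam, Vic, Yan} ∩ {Gus, Lee, Mae, Quinn, Sam, Vic, Yan} = {Lee, Mae, Sam, Vic, Yan}
… ∩ ⟦beside Mae⟧ = {Lee, Mae, Sam, Vic, Yan} ∩ {Eve, Finn, Lee, Mae, Quinn, Sam} = {Lee, Mae, Sam}
… ∩ ⟦black⟧ = {Lee, Mae, Sam} ∩ {Finn, Gus, Ivy, Lee, Mae, Vic, Yan} = {Lee, Mae}
⟦black nurse Eve met under Quinn beside Mae⟧ = {Lee, Mae}, so the cardinality is 2.

2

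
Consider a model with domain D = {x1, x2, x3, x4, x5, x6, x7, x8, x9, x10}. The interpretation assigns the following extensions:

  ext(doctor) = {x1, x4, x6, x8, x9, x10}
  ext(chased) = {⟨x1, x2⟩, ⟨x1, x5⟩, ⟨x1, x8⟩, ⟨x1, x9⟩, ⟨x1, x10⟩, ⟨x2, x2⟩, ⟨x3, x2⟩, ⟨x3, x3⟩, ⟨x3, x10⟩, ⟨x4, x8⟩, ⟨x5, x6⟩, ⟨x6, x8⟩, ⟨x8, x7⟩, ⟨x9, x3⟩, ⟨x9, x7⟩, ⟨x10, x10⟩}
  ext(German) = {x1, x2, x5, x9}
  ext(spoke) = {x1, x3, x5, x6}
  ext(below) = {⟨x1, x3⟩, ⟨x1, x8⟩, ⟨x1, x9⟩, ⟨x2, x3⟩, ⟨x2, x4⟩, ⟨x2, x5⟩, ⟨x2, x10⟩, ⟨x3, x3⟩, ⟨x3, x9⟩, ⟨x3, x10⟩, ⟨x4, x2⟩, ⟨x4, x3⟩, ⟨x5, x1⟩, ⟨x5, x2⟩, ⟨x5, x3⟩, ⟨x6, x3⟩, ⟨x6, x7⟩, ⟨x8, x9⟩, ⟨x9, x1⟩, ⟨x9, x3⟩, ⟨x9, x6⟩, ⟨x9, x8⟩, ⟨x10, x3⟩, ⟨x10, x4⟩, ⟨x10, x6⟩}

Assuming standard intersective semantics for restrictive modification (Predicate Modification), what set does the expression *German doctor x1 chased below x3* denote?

{x9}

⟦x1 chased⟧ = {x : ⟨x1, x⟩ ∈ ⟦chased⟧} = {x2, x5, x8, x9, x10}
⟦below x3⟧ = {x : ⟨x, x3⟩ ∈ ⟦below⟧} = {x1, x2, x3, x4, x5, x6, x9, x10}
⟦doctor⟧ = {x1, x4, x6, x8, x9, x10}
… ∩ ⟦x1 chased⟧ = {x1, x4, x6, x8, x9, x10} ∩ {x2, x5, x8, x9, x10} = {x8, x9, x10}
… ∩ ⟦below x3⟧ = {x8, x9, x10} ∩ {x1, x2, x3, x4, x5, x6, x9, x10} = {x9, x10}
… ∩ ⟦German⟧ = {x9, x10} ∩ {x1, x2, x5, x9} = {x9}
So ⟦German doctor x1 chased below x3⟧ = {x9}.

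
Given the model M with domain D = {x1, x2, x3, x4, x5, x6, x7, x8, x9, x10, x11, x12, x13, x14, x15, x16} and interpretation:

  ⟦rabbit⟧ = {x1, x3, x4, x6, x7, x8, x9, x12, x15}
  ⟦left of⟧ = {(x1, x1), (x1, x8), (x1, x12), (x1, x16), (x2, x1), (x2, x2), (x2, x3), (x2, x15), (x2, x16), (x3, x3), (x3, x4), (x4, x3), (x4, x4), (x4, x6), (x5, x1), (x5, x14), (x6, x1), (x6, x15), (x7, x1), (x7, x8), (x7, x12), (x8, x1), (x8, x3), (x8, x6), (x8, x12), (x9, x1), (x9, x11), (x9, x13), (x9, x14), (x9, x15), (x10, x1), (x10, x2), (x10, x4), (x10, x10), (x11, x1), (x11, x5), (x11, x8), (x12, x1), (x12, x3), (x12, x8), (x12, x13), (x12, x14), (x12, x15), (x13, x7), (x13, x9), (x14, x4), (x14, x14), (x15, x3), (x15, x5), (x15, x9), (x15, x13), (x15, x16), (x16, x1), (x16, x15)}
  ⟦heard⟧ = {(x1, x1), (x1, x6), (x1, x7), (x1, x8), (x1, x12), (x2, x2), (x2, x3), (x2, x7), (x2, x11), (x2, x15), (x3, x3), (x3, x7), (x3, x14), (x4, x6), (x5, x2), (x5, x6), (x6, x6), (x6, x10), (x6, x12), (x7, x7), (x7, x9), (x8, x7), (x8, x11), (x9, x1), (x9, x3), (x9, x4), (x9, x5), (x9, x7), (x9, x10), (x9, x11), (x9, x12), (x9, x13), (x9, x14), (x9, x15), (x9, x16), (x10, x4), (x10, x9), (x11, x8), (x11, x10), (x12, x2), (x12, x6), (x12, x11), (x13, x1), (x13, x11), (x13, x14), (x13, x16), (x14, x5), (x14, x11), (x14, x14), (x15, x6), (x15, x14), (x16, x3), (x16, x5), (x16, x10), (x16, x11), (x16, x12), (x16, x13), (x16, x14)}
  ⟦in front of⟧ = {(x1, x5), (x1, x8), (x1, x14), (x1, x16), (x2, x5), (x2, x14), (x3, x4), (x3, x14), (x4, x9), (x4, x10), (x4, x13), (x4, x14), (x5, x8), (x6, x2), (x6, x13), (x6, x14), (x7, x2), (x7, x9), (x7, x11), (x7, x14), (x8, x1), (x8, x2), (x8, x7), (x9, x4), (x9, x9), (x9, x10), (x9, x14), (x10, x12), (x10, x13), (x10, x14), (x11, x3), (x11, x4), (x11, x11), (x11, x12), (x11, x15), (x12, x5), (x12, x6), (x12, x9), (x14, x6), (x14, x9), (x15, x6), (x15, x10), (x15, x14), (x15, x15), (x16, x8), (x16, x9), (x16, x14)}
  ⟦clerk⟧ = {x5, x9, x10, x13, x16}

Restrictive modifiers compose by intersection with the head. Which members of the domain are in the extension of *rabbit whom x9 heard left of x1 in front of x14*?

{x1, x7}

⟦whom x9 heard⟧ = {x : ⟨x9, x⟩ ∈ ⟦heard⟧} = {x1, x3, x4, x5, x7, x10, x11, x12, x13, x14, x15, x16}
⟦left of x1⟧ = {x : ⟨x, x1⟩ ∈ ⟦left of⟧} = {x1, x2, x5, x6, x7, x8, x9, x10, x11, x12, x16}
⟦in front of x14⟧ = {x : ⟨x, x14⟩ ∈ ⟦in front of⟧} = {x1, x2, x3, x4, x6, x7, x9, x10, x15, x16}
⟦rabbit⟧ = {x1, x3, x4, x6, x7, x8, x9, x12, x15}
… ∩ ⟦whom x9 heard⟧ = {x1, x3, x4, x6, x7, x8, x9, x12, x15} ∩ {x1, x3, x4, x5, x7, x10, x11, x12, x13, x14, x15, x16} = {x1, x3, x4, x7, x12, x15}
… ∩ ⟦left of x1⟧ = {x1, x3, x4, x7, x12, x15} ∩ {x1, x2, x5, x6, x7, x8, x9, x10, x11, x12, x16} = {x1, x7, x12}
… ∩ ⟦in front of x14⟧ = {x1, x7, x12} ∩ {x1, x2, x3, x4, x6, x7, x9, x10, x15, x16} = {x1, x7}
So ⟦rabbit whom x9 heard left of x1 in front of x14⟧ = {x1, x7}.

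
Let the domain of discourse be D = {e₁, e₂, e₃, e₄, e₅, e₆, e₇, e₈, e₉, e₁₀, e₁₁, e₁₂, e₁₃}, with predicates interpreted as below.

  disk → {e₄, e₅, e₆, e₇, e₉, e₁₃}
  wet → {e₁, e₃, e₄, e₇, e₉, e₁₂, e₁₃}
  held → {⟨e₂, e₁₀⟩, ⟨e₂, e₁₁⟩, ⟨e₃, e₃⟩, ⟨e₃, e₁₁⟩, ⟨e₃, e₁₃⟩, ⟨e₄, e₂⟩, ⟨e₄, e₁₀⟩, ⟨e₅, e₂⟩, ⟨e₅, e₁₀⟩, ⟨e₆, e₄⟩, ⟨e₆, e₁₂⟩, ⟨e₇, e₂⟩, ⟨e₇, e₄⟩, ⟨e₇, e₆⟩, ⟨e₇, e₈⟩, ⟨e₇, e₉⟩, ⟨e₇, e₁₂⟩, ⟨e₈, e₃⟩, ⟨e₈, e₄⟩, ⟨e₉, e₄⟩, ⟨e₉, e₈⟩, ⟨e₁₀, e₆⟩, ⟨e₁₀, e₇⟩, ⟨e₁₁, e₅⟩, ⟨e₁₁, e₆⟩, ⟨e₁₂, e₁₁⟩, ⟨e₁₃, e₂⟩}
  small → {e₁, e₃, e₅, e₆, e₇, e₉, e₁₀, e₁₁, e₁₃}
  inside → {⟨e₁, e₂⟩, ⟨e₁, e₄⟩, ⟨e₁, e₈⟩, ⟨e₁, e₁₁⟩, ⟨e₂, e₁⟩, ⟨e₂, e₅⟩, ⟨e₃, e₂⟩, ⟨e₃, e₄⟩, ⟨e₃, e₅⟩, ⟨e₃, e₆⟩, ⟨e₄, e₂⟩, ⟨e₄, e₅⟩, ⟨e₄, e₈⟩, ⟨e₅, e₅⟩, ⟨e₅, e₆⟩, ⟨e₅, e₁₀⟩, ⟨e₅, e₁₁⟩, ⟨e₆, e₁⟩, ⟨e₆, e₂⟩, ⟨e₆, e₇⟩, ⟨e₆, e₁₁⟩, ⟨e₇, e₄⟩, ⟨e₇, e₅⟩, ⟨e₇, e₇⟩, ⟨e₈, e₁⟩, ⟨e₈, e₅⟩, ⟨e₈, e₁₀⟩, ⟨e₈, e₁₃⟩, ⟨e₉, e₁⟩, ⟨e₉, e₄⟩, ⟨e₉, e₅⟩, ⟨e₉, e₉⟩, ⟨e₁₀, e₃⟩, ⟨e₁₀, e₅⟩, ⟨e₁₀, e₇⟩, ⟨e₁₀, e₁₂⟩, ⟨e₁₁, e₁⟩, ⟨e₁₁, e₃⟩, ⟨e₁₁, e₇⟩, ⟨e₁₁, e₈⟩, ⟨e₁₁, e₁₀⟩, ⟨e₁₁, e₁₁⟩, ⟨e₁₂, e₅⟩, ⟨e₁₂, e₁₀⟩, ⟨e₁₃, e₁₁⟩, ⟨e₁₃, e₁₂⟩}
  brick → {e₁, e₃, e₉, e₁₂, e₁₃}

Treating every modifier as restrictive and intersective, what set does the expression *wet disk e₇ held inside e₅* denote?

{e₄, e₉}

⟦e₇ held⟧ = {x : ⟨e₇, x⟩ ∈ ⟦held⟧} = {e₂, e₄, e₆, e₈, e₉, e₁₂}
⟦inside e₅⟧ = {x : ⟨x, e₅⟩ ∈ ⟦inside⟧} = {e₂, e₃, e₄, e₅, e₇, e₈, e₉, e₁₀, e₁₂}
⟦disk⟧ = {e₄, e₅, e₆, e₇, e₉, e₁₃}
… ∩ ⟦e₇ held⟧ = {e₄, e₅, e₆, e₇, e₉, e₁₃} ∩ {e₂, e₄, e₆, e₈, e₉, e₁₂} = {e₄, e₆, e₉}
… ∩ ⟦inside e₅⟧ = {e₄, e₆, e₉} ∩ {e₂, e₃, e₄, e₅, e₇, e₈, e₉, e₁₀, e₁₂} = {e₄, e₉}
… ∩ ⟦wet⟧ = {e₄, e₉} ∩ {e₁, e₃, e₄, e₇, e₉, e₁₂, e₁₃} = {e₄, e₉}
So ⟦wet disk e₇ held inside e₅⟧ = {e₄, e₉}.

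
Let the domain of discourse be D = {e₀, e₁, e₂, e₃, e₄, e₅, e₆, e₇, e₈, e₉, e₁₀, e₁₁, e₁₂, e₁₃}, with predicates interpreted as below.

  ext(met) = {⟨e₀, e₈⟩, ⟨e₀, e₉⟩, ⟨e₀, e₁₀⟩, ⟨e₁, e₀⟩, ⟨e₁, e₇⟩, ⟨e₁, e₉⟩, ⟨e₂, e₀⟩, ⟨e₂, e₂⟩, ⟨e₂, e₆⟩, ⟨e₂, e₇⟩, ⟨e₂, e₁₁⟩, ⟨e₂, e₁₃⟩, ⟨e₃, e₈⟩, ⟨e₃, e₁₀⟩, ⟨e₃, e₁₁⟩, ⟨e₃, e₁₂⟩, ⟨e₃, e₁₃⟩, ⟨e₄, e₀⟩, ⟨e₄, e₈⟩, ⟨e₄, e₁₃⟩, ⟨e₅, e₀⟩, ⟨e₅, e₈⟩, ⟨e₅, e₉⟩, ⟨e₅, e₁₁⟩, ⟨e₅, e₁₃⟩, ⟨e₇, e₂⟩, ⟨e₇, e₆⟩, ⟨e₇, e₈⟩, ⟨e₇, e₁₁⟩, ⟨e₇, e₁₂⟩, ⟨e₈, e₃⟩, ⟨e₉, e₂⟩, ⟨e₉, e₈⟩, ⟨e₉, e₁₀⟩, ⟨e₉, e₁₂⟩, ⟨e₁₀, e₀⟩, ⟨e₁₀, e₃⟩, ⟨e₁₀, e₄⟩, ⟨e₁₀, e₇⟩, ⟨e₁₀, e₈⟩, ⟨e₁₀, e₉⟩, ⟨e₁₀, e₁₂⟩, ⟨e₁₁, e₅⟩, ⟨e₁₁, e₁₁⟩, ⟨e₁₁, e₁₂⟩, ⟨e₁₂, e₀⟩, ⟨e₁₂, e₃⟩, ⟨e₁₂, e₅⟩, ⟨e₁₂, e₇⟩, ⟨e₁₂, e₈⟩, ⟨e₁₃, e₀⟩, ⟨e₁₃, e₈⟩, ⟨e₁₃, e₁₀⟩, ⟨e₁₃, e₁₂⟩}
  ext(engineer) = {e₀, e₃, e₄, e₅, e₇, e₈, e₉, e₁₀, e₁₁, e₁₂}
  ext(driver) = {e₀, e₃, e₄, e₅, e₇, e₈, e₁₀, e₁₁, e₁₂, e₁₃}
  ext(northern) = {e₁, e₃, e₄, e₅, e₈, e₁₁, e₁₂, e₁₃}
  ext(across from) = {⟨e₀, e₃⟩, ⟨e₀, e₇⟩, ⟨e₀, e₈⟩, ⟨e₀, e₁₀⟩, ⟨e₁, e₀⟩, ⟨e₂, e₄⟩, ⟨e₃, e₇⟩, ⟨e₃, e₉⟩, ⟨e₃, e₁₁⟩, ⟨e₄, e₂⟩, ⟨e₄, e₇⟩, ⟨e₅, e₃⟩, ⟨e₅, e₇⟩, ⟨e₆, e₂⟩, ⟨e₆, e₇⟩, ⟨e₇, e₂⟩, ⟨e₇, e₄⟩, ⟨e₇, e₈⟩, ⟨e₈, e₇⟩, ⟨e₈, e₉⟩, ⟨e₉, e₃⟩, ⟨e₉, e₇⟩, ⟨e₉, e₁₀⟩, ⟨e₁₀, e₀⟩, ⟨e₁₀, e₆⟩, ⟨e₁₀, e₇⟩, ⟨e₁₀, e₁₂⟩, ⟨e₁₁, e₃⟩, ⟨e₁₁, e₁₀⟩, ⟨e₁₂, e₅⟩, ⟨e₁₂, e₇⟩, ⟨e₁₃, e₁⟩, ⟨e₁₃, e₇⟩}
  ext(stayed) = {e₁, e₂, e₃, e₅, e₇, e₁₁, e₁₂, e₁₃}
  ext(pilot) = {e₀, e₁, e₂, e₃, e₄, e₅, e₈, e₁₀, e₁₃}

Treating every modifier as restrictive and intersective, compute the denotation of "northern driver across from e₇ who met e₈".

⟦across from e₇⟧ = {x : ⟨x, e₇⟩ ∈ ⟦across from⟧} = {e₀, e₃, e₄, e₅, e₆, e₈, e₉, e₁₀, e₁₂, e₁₃}
⟦who met e₈⟧ = {x : ⟨x, e₈⟩ ∈ ⟦met⟧} = {e₀, e₃, e₄, e₅, e₇, e₉, e₁₀, e₁₂, e₁₃}
⟦driver⟧ = {e₀, e₃, e₄, e₅, e₇, e₈, e₁₀, e₁₁, e₁₂, e₁₃}
… ∩ ⟦across from e₇⟧ = {e₀, e₃, e₄, e₅, e₇, e₈, e₁₀, e₁₁, e₁₂, e₁₃} ∩ {e₀, e₃, e₄, e₅, e₆, e₈, e₉, e₁₀, e₁₂, e₁₃} = {e₀, e₃, e₄, e₅, e₈, e₁₀, e₁₂, e₁₃}
… ∩ ⟦who met e₈⟧ = {e₀, e₃, e₄, e₅, e₈, e₁₀, e₁₂, e₁₃} ∩ {e₀, e₃, e₄, e₅, e₇, e₉, e₁₀, e₁₂, e₁₃} = {e₀, e₃, e₄, e₅, e₁₀, e₁₂, e₁₃}
… ∩ ⟦northern⟧ = {e₀, e₃, e₄, e₅, e₁₀, e₁₂, e₁₃} ∩ {e₁, e₃, e₄, e₅, e₈, e₁₁, e₁₂, e₁₃} = {e₃, e₄, e₅, e₁₂, e₁₃}
So ⟦northern driver across from e₇ who met e₈⟧ = {e₃, e₄, e₅, e₁₂, e₁₃}.

{e₃, e₄, e₅, e₁₂, e₁₃}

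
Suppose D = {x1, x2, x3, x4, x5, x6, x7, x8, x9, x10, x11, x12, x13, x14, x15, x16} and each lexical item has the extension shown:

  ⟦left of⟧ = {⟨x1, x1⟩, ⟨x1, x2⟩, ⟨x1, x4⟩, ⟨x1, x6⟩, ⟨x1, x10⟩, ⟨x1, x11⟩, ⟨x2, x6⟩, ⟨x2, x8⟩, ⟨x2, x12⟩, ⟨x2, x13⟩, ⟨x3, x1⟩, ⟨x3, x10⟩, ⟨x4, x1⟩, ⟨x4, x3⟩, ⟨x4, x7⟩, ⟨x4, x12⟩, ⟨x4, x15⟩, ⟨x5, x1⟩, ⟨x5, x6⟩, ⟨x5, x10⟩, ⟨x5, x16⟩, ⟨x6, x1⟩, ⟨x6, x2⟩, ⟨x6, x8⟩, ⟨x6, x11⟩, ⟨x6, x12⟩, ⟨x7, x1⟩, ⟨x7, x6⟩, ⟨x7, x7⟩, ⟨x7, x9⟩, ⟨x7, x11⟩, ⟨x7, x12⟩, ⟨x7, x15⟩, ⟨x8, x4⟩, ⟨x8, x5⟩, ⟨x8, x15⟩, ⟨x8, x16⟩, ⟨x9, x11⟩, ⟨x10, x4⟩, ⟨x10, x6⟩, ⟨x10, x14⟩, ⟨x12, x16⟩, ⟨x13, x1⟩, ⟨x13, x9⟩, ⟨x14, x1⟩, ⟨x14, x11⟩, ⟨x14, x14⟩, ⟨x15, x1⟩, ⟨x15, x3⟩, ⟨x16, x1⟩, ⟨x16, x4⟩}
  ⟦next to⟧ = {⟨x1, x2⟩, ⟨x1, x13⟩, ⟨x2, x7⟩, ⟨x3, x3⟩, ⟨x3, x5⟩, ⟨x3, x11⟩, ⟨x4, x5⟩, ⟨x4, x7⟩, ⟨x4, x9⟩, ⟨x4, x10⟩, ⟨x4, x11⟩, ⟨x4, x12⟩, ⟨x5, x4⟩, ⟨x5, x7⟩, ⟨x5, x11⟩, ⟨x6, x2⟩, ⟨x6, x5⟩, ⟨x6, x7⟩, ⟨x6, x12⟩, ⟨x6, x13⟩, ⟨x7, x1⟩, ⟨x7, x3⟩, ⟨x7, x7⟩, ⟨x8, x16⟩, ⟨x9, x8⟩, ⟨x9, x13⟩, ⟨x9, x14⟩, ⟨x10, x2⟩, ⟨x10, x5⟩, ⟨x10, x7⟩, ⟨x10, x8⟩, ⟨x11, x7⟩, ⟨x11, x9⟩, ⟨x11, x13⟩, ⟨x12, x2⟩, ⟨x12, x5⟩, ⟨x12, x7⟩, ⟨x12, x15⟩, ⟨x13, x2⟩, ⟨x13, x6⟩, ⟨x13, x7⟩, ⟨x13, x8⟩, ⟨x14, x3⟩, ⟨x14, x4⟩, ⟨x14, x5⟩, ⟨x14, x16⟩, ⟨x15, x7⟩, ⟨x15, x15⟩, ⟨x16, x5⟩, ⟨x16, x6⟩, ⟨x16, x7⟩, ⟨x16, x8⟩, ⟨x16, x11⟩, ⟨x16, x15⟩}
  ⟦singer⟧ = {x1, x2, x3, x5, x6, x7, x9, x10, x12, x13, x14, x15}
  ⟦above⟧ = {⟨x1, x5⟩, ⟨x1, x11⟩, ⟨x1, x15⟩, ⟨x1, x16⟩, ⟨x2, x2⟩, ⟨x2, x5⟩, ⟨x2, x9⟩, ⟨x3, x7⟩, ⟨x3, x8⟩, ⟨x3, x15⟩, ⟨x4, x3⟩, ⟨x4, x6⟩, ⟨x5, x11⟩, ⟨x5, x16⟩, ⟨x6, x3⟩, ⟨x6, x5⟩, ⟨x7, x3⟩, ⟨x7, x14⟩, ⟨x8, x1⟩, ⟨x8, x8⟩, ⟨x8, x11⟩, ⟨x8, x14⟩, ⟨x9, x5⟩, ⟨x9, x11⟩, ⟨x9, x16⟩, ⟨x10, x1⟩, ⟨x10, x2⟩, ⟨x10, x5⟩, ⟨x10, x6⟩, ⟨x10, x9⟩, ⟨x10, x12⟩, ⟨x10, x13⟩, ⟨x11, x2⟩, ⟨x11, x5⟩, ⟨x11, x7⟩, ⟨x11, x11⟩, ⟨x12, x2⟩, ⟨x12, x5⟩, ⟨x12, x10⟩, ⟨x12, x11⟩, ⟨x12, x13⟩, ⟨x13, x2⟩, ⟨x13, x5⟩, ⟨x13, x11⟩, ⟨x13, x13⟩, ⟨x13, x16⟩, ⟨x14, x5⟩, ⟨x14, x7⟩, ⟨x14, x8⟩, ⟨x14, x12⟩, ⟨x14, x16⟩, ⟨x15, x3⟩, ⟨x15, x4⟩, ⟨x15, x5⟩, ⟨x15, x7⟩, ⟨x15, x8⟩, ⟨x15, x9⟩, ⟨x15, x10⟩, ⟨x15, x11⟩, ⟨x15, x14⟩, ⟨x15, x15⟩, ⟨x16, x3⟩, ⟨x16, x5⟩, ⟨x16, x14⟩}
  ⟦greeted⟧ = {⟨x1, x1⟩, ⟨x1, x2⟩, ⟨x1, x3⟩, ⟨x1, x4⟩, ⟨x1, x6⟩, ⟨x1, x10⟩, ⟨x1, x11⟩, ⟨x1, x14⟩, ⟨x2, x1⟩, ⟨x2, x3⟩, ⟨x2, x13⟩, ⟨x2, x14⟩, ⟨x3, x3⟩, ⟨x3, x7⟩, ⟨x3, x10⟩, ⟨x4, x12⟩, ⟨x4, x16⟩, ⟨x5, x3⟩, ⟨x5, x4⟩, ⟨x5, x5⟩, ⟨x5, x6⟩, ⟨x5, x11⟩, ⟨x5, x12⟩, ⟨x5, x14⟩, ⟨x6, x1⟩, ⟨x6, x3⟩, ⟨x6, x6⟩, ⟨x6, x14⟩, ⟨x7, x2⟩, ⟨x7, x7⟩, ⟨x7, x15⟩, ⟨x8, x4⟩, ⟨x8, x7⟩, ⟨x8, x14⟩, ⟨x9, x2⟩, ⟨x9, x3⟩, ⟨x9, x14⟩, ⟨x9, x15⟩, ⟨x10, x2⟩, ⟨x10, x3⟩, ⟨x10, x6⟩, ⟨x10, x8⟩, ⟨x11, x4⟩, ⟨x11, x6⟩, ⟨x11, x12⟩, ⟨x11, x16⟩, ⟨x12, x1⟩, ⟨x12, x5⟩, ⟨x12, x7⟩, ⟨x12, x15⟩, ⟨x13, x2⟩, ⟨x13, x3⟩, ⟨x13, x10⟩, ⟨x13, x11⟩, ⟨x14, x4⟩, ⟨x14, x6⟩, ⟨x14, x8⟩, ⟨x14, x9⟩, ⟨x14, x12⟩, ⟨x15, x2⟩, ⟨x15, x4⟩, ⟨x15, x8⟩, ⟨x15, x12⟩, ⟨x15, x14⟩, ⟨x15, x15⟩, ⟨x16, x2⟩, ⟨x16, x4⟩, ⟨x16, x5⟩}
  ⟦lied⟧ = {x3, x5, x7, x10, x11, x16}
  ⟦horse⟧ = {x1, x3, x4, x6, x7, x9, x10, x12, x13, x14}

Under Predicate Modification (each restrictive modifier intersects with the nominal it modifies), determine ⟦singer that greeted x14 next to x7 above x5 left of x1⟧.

⟦that greeted x14⟧ = {x : ⟨x, x14⟩ ∈ ⟦greeted⟧} = {x1, x2, x5, x6, x8, x9, x15}
⟦next to x7⟧ = {x : ⟨x, x7⟩ ∈ ⟦next to⟧} = {x2, x4, x5, x6, x7, x10, x11, x12, x13, x15, x16}
⟦above x5⟧ = {x : ⟨x, x5⟩ ∈ ⟦above⟧} = {x1, x2, x6, x9, x10, x11, x12, x13, x14, x15, x16}
⟦left of x1⟧ = {x : ⟨x, x1⟩ ∈ ⟦left of⟧} = {x1, x3, x4, x5, x6, x7, x13, x14, x15, x16}
⟦singer⟧ = {x1, x2, x3, x5, x6, x7, x9, x10, x12, x13, x14, x15}
… ∩ ⟦that greeted x14⟧ = {x1, x2, x3, x5, x6, x7, x9, x10, x12, x13, x14, x15} ∩ {x1, x2, x5, x6, x8, x9, x15} = {x1, x2, x5, x6, x9, x15}
… ∩ ⟦next to x7⟧ = {x1, x2, x5, x6, x9, x15} ∩ {x2, x4, x5, x6, x7, x10, x11, x12, x13, x15, x16} = {x2, x5, x6, x15}
… ∩ ⟦above x5⟧ = {x2, x5, x6, x15} ∩ {x1, x2, x6, x9, x10, x11, x12, x13, x14, x15, x16} = {x2, x6, x15}
… ∩ ⟦left of x1⟧ = {x2, x6, x15} ∩ {x1, x3, x4, x5, x6, x7, x13, x14, x15, x16} = {x6, x15}
So ⟦singer that greeted x14 next to x7 above x5 left of x1⟧ = {x6, x15}.

{x6, x15}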